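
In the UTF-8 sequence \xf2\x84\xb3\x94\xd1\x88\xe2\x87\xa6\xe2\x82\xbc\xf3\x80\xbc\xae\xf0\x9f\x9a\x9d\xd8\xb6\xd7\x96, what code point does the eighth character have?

Offset 0: leading byte 0xF2 = 11110010 → 4-byte char #1 = F2 84 B3 94.
Offset 4: leading byte 0xD1 = 11010001 → 2-byte char #2 = D1 88.
Offset 6: leading byte 0xE2 = 11100010 → 3-byte char #3 = E2 87 A6.
Offset 9: leading byte 0xE2 = 11100010 → 3-byte char #4 = E2 82 BC.
Offset 12: leading byte 0xF3 = 11110011 → 4-byte char #5 = F3 80 BC AE.
Offset 16: leading byte 0xF0 = 11110000 → 4-byte char #6 = F0 9F 9A 9D.
Offset 20: leading byte 0xD8 = 11011000 → 2-byte char #7 = D8 B6.
Offset 22: leading byte 0xD7 = 11010111 → 2-byte char #8 = D7 96.
Leading byte 0xD7 = 11010111 matches 110xxxxx → 2-byte sequence.
Byte 1: 0xD7 = 11010111, payload 10111 (5 bits).
Byte 2: 0x96 = 10010110 (10xxxxxx ✓), payload 010110.
Concatenate: 10111010110 = 0x5D6 (11 bits → U+05D6).

U+05D6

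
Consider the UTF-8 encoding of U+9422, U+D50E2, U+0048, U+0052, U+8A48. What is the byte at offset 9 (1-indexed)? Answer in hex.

1-indexed offset 9 is 0-indexed offset 8.
U+9422 → 3-byte form E9 90 A2 at offsets 0–2.
U+D50E2 → 4-byte form F3 95 83 A2 at offsets 3–6.
U+0048 → 1-byte form 48 at offsets 7–7.
U+0052 → 1-byte form 52 at offsets 8–8.
Offset 8 falls in char 4's range; it's byte 1 of 52 = 0x52.

0x52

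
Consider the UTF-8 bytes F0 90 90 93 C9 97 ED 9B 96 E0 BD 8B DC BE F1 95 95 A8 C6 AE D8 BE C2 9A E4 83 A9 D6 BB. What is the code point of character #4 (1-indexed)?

Offset 0: leading byte 0xF0 = 11110000 → 4-byte char #1 = F0 90 90 93.
Offset 4: leading byte 0xC9 = 11001001 → 2-byte char #2 = C9 97.
Offset 6: leading byte 0xED = 11101101 → 3-byte char #3 = ED 9B 96.
Offset 9: leading byte 0xE0 = 11100000 → 3-byte char #4 = E0 BD 8B.
Leading byte 0xE0 = 11100000 matches 1110xxxx → 3-byte sequence.
Byte 1: 0xE0 = 11100000, payload 0000 (4 bits).
Byte 2: 0xBD = 10111101 (10xxxxxx ✓), payload 111101.
Byte 3: 0x8B = 10001011 (10xxxxxx ✓), payload 001011.
Concatenate: 0000111101001011 = 0xF4B (16 bits → U+0F4B).

U+0F4B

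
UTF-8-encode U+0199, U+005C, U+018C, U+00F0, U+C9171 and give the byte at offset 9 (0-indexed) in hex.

0x85

U+0199 → 2-byte form C6 99 at offsets 0–1.
U+005C → 1-byte form 5C at offsets 2–2.
U+018C → 2-byte form C6 8C at offsets 3–4.
U+00F0 → 2-byte form C3 B0 at offsets 5–6.
U+C9171 → 4-byte form F3 89 85 B1 at offsets 7–10.
Offset 9 falls in char 5's range; it's byte 3 of F3 89 85 B1 = 0x85.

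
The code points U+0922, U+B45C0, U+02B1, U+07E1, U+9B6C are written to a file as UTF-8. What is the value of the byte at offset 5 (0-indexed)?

0x97

U+0922 → 3-byte form E0 A4 A2 at offsets 0–2.
U+B45C0 → 4-byte form F2 B4 97 80 at offsets 3–6.
Offset 5 falls in char 2's range; it's byte 3 of F2 B4 97 80 = 0x97.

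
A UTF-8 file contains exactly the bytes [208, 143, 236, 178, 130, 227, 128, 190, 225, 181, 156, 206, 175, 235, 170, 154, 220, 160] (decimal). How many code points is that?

7

Byte at offset 0: 0xD0 = 11010000 → 2-byte char (#1). Advance 2.
Byte at offset 2: 0xEC = 11101100 → 3-byte char (#2). Advance 3.
Byte at offset 5: 0xE3 = 11100011 → 3-byte char (#3). Advance 3.
Byte at offset 8: 0xE1 = 11100001 → 3-byte char (#4). Advance 3.
Byte at offset 11: 0xCE = 11001110 → 2-byte char (#5). Advance 2.
Byte at offset 13: 0xEB = 11101011 → 3-byte char (#6). Advance 3.
Byte at offset 16: 0xDC = 11011100 → 2-byte char (#7). Advance 2.
Reached end at offset 18 after 7 code points.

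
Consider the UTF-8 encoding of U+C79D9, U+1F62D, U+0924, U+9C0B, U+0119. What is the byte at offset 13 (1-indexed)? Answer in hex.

0xB0

1-indexed offset 13 is 0-indexed offset 12.
U+C79D9 → 4-byte form F3 87 A7 99 at offsets 0–3.
U+1F62D → 4-byte form F0 9F 98 AD at offsets 4–7.
U+0924 → 3-byte form E0 A4 A4 at offsets 8–10.
U+9C0B → 3-byte form E9 B0 8B at offsets 11–13.
Offset 12 falls in char 4's range; it's byte 2 of E9 B0 8B = 0xB0.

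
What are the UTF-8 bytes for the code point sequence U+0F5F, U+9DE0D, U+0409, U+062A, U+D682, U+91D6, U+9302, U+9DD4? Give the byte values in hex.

E0 BD 9F F2 9D B8 8D D0 89 D8 AA ED 9A 82 E9 87 96 E9 8C 82 E9 B7 94

U+0F5F: 3-byte form → E0 BD 9F.
U+9DE0D: 4-byte form → F2 9D B8 8D.
U+0409: 2-byte form → D0 89.
U+062A: 2-byte form → D8 AA.
U+D682: 3-byte form → ED 9A 82.
U+91D6: 3-byte form → E9 87 96.
U+9302: 3-byte form → E9 8C 82.
U+9DD4: 3-byte form → E9 B7 94.
Concatenated (23 bytes): E0 BD 9F F2 9D B8 8D D0 89 D8 AA ED 9A 82 E9 87 96 E9 8C 82 E9 B7 94.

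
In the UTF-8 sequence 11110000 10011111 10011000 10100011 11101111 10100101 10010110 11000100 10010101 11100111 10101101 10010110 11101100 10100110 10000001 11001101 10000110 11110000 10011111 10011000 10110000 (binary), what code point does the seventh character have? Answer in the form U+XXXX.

U+1F630

Offset 0: leading byte 0xF0 = 11110000 → 4-byte char #1 = F0 9F 98 A3.
Offset 4: leading byte 0xEF = 11101111 → 3-byte char #2 = EF A5 96.
Offset 7: leading byte 0xC4 = 11000100 → 2-byte char #3 = C4 95.
Offset 9: leading byte 0xE7 = 11100111 → 3-byte char #4 = E7 AD 96.
Offset 12: leading byte 0xEC = 11101100 → 3-byte char #5 = EC A6 81.
Offset 15: leading byte 0xCD = 11001101 → 2-byte char #6 = CD 86.
Offset 17: leading byte 0xF0 = 11110000 → 4-byte char #7 = F0 9F 98 B0.
Leading byte 0xF0 = 11110000 matches 11110xxx → 4-byte sequence.
Byte 1: 0xF0 = 11110000, payload 000 (3 bits).
Byte 2: 0x9F = 10011111 (10xxxxxx ✓), payload 011111.
Byte 3: 0x98 = 10011000 (10xxxxxx ✓), payload 011000.
Byte 4: 0xB0 = 10110000 (10xxxxxx ✓), payload 110000.
Concatenate: 000011111011000110000 = 0x1F630 (21 bits → U+1F630).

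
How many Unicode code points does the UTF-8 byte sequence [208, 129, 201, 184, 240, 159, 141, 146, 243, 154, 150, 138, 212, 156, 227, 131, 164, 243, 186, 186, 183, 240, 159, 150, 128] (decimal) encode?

Byte at offset 0: 0xD0 = 11010000 → 2-byte char (#1). Advance 2.
Byte at offset 2: 0xC9 = 11001001 → 2-byte char (#2). Advance 2.
Byte at offset 4: 0xF0 = 11110000 → 4-byte char (#3). Advance 4.
Byte at offset 8: 0xF3 = 11110011 → 4-byte char (#4). Advance 4.
Byte at offset 12: 0xD4 = 11010100 → 2-byte char (#5). Advance 2.
Byte at offset 14: 0xE3 = 11100011 → 3-byte char (#6). Advance 3.
Byte at offset 17: 0xF3 = 11110011 → 4-byte char (#7). Advance 4.
Byte at offset 21: 0xF0 = 11110000 → 4-byte char (#8). Advance 4.
Reached end at offset 25 after 8 code points.

8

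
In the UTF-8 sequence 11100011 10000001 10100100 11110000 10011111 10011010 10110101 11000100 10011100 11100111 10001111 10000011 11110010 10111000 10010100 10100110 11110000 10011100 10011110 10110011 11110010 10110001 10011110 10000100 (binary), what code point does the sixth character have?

Offset 0: leading byte 0xE3 = 11100011 → 3-byte char #1 = E3 81 A4.
Offset 3: leading byte 0xF0 = 11110000 → 4-byte char #2 = F0 9F 9A B5.
Offset 7: leading byte 0xC4 = 11000100 → 2-byte char #3 = C4 9C.
Offset 9: leading byte 0xE7 = 11100111 → 3-byte char #4 = E7 8F 83.
Offset 12: leading byte 0xF2 = 11110010 → 4-byte char #5 = F2 B8 94 A6.
Offset 16: leading byte 0xF0 = 11110000 → 4-byte char #6 = F0 9C 9E B3.
Leading byte 0xF0 = 11110000 matches 11110xxx → 4-byte sequence.
Byte 1: 0xF0 = 11110000, payload 000 (3 bits).
Byte 2: 0x9C = 10011100 (10xxxxxx ✓), payload 011100.
Byte 3: 0x9E = 10011110 (10xxxxxx ✓), payload 011110.
Byte 4: 0xB3 = 10110011 (10xxxxxx ✓), payload 110011.
Concatenate: 000011100011110110011 = 0x1C7B3 (21 bits → U+1C7B3).

U+1C7B3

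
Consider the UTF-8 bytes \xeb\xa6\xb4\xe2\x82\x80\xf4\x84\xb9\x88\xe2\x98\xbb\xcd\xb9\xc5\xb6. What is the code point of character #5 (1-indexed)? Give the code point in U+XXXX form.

Offset 0: leading byte 0xEB = 11101011 → 3-byte char #1 = EB A6 B4.
Offset 3: leading byte 0xE2 = 11100010 → 3-byte char #2 = E2 82 80.
Offset 6: leading byte 0xF4 = 11110100 → 4-byte char #3 = F4 84 B9 88.
Offset 10: leading byte 0xE2 = 11100010 → 3-byte char #4 = E2 98 BB.
Offset 13: leading byte 0xCD = 11001101 → 2-byte char #5 = CD B9.
Leading byte 0xCD = 11001101 matches 110xxxxx → 2-byte sequence.
Byte 1: 0xCD = 11001101, payload 01101 (5 bits).
Byte 2: 0xB9 = 10111001 (10xxxxxx ✓), payload 111001.
Concatenate: 01101111001 = 0x379 (11 bits → U+0379).

U+0379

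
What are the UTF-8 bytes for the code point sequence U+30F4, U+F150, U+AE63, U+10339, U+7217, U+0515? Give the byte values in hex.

E3 83 B4 EF 85 90 EA B9 A3 F0 90 8C B9 E7 88 97 D4 95

U+30F4: 3-byte form → E3 83 B4.
U+F150: 3-byte form → EF 85 90.
U+AE63: 3-byte form → EA B9 A3.
U+10339: 4-byte form → F0 90 8C B9.
U+7217: 3-byte form → E7 88 97.
U+0515: 2-byte form → D4 95.
Concatenated (18 bytes): E3 83 B4 EF 85 90 EA B9 A3 F0 90 8C B9 E7 88 97 D4 95.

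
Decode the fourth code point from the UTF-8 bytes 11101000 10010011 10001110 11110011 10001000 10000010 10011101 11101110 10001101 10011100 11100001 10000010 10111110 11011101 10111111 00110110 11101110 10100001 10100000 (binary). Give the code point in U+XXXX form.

Offset 0: leading byte 0xE8 = 11101000 → 3-byte char #1 = E8 93 8E.
Offset 3: leading byte 0xF3 = 11110011 → 4-byte char #2 = F3 88 82 9D.
Offset 7: leading byte 0xEE = 11101110 → 3-byte char #3 = EE 8D 9C.
Offset 10: leading byte 0xE1 = 11100001 → 3-byte char #4 = E1 82 BE.
Leading byte 0xE1 = 11100001 matches 1110xxxx → 3-byte sequence.
Byte 1: 0xE1 = 11100001, payload 0001 (4 bits).
Byte 2: 0x82 = 10000010 (10xxxxxx ✓), payload 000010.
Byte 3: 0xBE = 10111110 (10xxxxxx ✓), payload 111110.
Concatenate: 0001000010111110 = 0x10BE (16 bits → U+10BE).

U+10BE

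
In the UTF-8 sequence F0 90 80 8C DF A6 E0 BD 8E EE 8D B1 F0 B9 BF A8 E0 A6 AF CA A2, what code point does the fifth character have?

U+39FE8

Offset 0: leading byte 0xF0 = 11110000 → 4-byte char #1 = F0 90 80 8C.
Offset 4: leading byte 0xDF = 11011111 → 2-byte char #2 = DF A6.
Offset 6: leading byte 0xE0 = 11100000 → 3-byte char #3 = E0 BD 8E.
Offset 9: leading byte 0xEE = 11101110 → 3-byte char #4 = EE 8D B1.
Offset 12: leading byte 0xF0 = 11110000 → 4-byte char #5 = F0 B9 BF A8.
Leading byte 0xF0 = 11110000 matches 11110xxx → 4-byte sequence.
Byte 1: 0xF0 = 11110000, payload 000 (3 bits).
Byte 2: 0xB9 = 10111001 (10xxxxxx ✓), payload 111001.
Byte 3: 0xBF = 10111111 (10xxxxxx ✓), payload 111111.
Byte 4: 0xA8 = 10101000 (10xxxxxx ✓), payload 101000.
Concatenate: 000111001111111101000 = 0x39FE8 (21 bits → U+39FE8).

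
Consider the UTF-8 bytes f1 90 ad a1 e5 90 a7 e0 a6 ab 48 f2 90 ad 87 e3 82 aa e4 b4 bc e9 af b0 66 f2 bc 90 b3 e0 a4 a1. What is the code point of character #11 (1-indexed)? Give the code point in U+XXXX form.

Offset 0: leading byte 0xF1 = 11110001 → 4-byte char #1 = F1 90 AD A1.
Offset 4: leading byte 0xE5 = 11100101 → 3-byte char #2 = E5 90 A7.
Offset 7: leading byte 0xE0 = 11100000 → 3-byte char #3 = E0 A6 AB.
Offset 10: leading byte 0x48 = 01001000 → 1-byte char #4 = 48.
Offset 11: leading byte 0xF2 = 11110010 → 4-byte char #5 = F2 90 AD 87.
Offset 15: leading byte 0xE3 = 11100011 → 3-byte char #6 = E3 82 AA.
Offset 18: leading byte 0xE4 = 11100100 → 3-byte char #7 = E4 B4 BC.
Offset 21: leading byte 0xE9 = 11101001 → 3-byte char #8 = E9 AF B0.
Offset 24: leading byte 0x66 = 01100110 → 1-byte char #9 = 66.
Offset 25: leading byte 0xF2 = 11110010 → 4-byte char #10 = F2 BC 90 B3.
Offset 29: leading byte 0xE0 = 11100000 → 3-byte char #11 = E0 A4 A1.
Leading byte 0xE0 = 11100000 matches 1110xxxx → 3-byte sequence.
Byte 1: 0xE0 = 11100000, payload 0000 (4 bits).
Byte 2: 0xA4 = 10100100 (10xxxxxx ✓), payload 100100.
Byte 3: 0xA1 = 10100001 (10xxxxxx ✓), payload 100001.
Concatenate: 0000100100100001 = 0x921 (16 bits → U+0921).

U+0921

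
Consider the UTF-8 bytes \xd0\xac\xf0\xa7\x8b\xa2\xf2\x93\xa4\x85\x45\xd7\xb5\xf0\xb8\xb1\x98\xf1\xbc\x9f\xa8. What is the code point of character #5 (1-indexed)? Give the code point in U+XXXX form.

Offset 0: leading byte 0xD0 = 11010000 → 2-byte char #1 = D0 AC.
Offset 2: leading byte 0xF0 = 11110000 → 4-byte char #2 = F0 A7 8B A2.
Offset 6: leading byte 0xF2 = 11110010 → 4-byte char #3 = F2 93 A4 85.
Offset 10: leading byte 0x45 = 01000101 → 1-byte char #4 = 45.
Offset 11: leading byte 0xD7 = 11010111 → 2-byte char #5 = D7 B5.
Leading byte 0xD7 = 11010111 matches 110xxxxx → 2-byte sequence.
Byte 1: 0xD7 = 11010111, payload 10111 (5 bits).
Byte 2: 0xB5 = 10110101 (10xxxxxx ✓), payload 110101.
Concatenate: 10111110101 = 0x5F5 (11 bits → U+05F5).

U+05F5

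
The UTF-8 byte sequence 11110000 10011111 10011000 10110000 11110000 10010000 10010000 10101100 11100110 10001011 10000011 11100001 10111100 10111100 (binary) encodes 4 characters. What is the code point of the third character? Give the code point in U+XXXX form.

U+62C3

Offset 0: leading byte 0xF0 = 11110000 → 4-byte char #1 = F0 9F 98 B0.
Offset 4: leading byte 0xF0 = 11110000 → 4-byte char #2 = F0 90 90 AC.
Offset 8: leading byte 0xE6 = 11100110 → 3-byte char #3 = E6 8B 83.
Leading byte 0xE6 = 11100110 matches 1110xxxx → 3-byte sequence.
Byte 1: 0xE6 = 11100110, payload 0110 (4 bits).
Byte 2: 0x8B = 10001011 (10xxxxxx ✓), payload 001011.
Byte 3: 0x83 = 10000011 (10xxxxxx ✓), payload 000011.
Concatenate: 0110001011000011 = 0x62C3 (16 bits → U+62C3).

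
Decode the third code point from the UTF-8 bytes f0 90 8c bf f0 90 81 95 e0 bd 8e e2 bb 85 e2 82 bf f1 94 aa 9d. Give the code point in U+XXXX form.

U+0F4E

Offset 0: leading byte 0xF0 = 11110000 → 4-byte char #1 = F0 90 8C BF.
Offset 4: leading byte 0xF0 = 11110000 → 4-byte char #2 = F0 90 81 95.
Offset 8: leading byte 0xE0 = 11100000 → 3-byte char #3 = E0 BD 8E.
Leading byte 0xE0 = 11100000 matches 1110xxxx → 3-byte sequence.
Byte 1: 0xE0 = 11100000, payload 0000 (4 bits).
Byte 2: 0xBD = 10111101 (10xxxxxx ✓), payload 111101.
Byte 3: 0x8E = 10001110 (10xxxxxx ✓), payload 001110.
Concatenate: 0000111101001110 = 0xF4E (16 bits → U+0F4E).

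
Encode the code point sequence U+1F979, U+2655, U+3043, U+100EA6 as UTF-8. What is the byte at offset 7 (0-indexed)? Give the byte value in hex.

0xE3

U+1F979 → 4-byte form F0 9F A5 B9 at offsets 0–3.
U+2655 → 3-byte form E2 99 95 at offsets 4–6.
U+3043 → 3-byte form E3 81 83 at offsets 7–9.
Offset 7 falls in char 3's range; it's byte 1 of E3 81 83 = 0xE3.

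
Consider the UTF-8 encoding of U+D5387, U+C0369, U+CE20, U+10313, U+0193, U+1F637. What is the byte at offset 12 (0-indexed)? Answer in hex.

0x90

U+D5387 → 4-byte form F3 95 8E 87 at offsets 0–3.
U+C0369 → 4-byte form F3 80 8D A9 at offsets 4–7.
U+CE20 → 3-byte form EC B8 A0 at offsets 8–10.
U+10313 → 4-byte form F0 90 8C 93 at offsets 11–14.
Offset 12 falls in char 4's range; it's byte 2 of F0 90 8C 93 = 0x90.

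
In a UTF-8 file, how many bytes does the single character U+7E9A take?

3

U+7E9A = 0x7E9A. UTF-8 uses 1 byte below 0x80, 2 below 0x800, 3 below 0x10000, 4 up to 0x10FFFF. 0x7E9A is in U+0800–U+FFFF → 3 bytes.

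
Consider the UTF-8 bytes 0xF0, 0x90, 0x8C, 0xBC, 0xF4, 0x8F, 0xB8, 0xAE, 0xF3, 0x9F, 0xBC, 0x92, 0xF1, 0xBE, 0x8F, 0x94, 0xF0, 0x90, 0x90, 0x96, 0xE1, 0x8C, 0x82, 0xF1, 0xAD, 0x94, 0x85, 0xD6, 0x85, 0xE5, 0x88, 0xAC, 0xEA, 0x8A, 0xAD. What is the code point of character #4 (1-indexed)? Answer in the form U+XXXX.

U+7E3D4

Offset 0: leading byte 0xF0 = 11110000 → 4-byte char #1 = F0 90 8C BC.
Offset 4: leading byte 0xF4 = 11110100 → 4-byte char #2 = F4 8F B8 AE.
Offset 8: leading byte 0xF3 = 11110011 → 4-byte char #3 = F3 9F BC 92.
Offset 12: leading byte 0xF1 = 11110001 → 4-byte char #4 = F1 BE 8F 94.
Leading byte 0xF1 = 11110001 matches 11110xxx → 4-byte sequence.
Byte 1: 0xF1 = 11110001, payload 001 (3 bits).
Byte 2: 0xBE = 10111110 (10xxxxxx ✓), payload 111110.
Byte 3: 0x8F = 10001111 (10xxxxxx ✓), payload 001111.
Byte 4: 0x94 = 10010100 (10xxxxxx ✓), payload 010100.
Concatenate: 001111110001111010100 = 0x7E3D4 (21 bits → U+7E3D4).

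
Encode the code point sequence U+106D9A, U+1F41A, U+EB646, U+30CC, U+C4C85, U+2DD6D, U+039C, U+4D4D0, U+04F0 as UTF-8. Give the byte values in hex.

F4 86 B6 9A F0 9F 90 9A F3 AB 99 86 E3 83 8C F3 84 B2 85 F0 AD B5 AD CE 9C F1 8D 93 90 D3 B0

U+106D9A: 4-byte form → F4 86 B6 9A.
U+1F41A: 4-byte form → F0 9F 90 9A.
U+EB646: 4-byte form → F3 AB 99 86.
U+30CC: 3-byte form → E3 83 8C.
U+C4C85: 4-byte form → F3 84 B2 85.
U+2DD6D: 4-byte form → F0 AD B5 AD.
U+039C: 2-byte form → CE 9C.
U+4D4D0: 4-byte form → F1 8D 93 90.
U+04F0: 2-byte form → D3 B0.
Concatenated (31 bytes): F4 86 B6 9A F0 9F 90 9A F3 AB 99 86 E3 83 8C F3 84 B2 85 F0 AD B5 AD CE 9C F1 8D 93 90 D3 B0.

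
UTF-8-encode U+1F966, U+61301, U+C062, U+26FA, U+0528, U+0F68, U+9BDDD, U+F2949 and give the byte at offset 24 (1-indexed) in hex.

0xF3

1-indexed offset 24 is 0-indexed offset 23.
U+1F966 → 4-byte form F0 9F A5 A6 at offsets 0–3.
U+61301 → 4-byte form F1 A1 8C 81 at offsets 4–7.
U+C062 → 3-byte form EC 81 A2 at offsets 8–10.
U+26FA → 3-byte form E2 9B BA at offsets 11–13.
U+0528 → 2-byte form D4 A8 at offsets 14–15.
U+0F68 → 3-byte form E0 BD A8 at offsets 16–18.
U+9BDDD → 4-byte form F2 9B B7 9D at offsets 19–22.
U+F2949 → 4-byte form F3 B2 A5 89 at offsets 23–26.
Offset 23 falls in char 8's range; it's byte 1 of F3 B2 A5 89 = 0xF3.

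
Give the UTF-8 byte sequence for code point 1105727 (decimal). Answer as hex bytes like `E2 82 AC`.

U+10DF3F = 0x10DF3F = 1105727 decimal. In range U+10000–U+10FFFF → 4-byte form: 11110xxx 10xxxxxx 10xxxxxx 10xxxxxx.
Binary (21 bits): 100001101111100111111.
Split 3+6+6+6: 100 | 001101 | 111100 | 111111.
Byte 1: 11110100 = 0xF4.
Byte 2: 10001101 = 0x8D.
Byte 3: 10111100 = 0xBC.
Byte 4: 10111111 = 0xBF.

F4 8D BC BF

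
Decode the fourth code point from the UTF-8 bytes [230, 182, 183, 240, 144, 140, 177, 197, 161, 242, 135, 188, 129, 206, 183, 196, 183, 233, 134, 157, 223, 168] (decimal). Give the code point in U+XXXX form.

U+87F01

Offset 0: leading byte 0xE6 = 11100110 → 3-byte char #1 = E6 B6 B7.
Offset 3: leading byte 0xF0 = 11110000 → 4-byte char #2 = F0 90 8C B1.
Offset 7: leading byte 0xC5 = 11000101 → 2-byte char #3 = C5 A1.
Offset 9: leading byte 0xF2 = 11110010 → 4-byte char #4 = F2 87 BC 81.
Leading byte 0xF2 = 11110010 matches 11110xxx → 4-byte sequence.
Byte 1: 0xF2 = 11110010, payload 010 (3 bits).
Byte 2: 0x87 = 10000111 (10xxxxxx ✓), payload 000111.
Byte 3: 0xBC = 10111100 (10xxxxxx ✓), payload 111100.
Byte 4: 0x81 = 10000001 (10xxxxxx ✓), payload 000001.
Concatenate: 010000111111100000001 = 0x87F01 (21 bits → U+87F01).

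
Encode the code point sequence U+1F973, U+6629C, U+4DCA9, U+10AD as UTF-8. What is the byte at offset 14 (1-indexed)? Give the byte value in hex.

0x82

1-indexed offset 14 is 0-indexed offset 13.
U+1F973 → 4-byte form F0 9F A5 B3 at offsets 0–3.
U+6629C → 4-byte form F1 A6 8A 9C at offsets 4–7.
U+4DCA9 → 4-byte form F1 8D B2 A9 at offsets 8–11.
U+10AD → 3-byte form E1 82 AD at offsets 12–14.
Offset 13 falls in char 4's range; it's byte 2 of E1 82 AD = 0x82.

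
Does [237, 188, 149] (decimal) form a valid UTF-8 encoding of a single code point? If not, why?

invalid (encodes a surrogate (U+D800–U+DFFF))

Structurally a 3-byte sequence; payload = 0xDF15.
But 0xDF15 is in U+D800–U+DFFF, the surrogate range. Surrogates are not Unicode scalar values and are forbidden in UTF-8.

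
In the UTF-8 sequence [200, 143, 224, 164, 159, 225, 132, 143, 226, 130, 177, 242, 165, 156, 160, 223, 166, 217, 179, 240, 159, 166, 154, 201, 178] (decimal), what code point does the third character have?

Offset 0: leading byte 0xC8 = 11001000 → 2-byte char #1 = C8 8F.
Offset 2: leading byte 0xE0 = 11100000 → 3-byte char #2 = E0 A4 9F.
Offset 5: leading byte 0xE1 = 11100001 → 3-byte char #3 = E1 84 8F.
Leading byte 0xE1 = 11100001 matches 1110xxxx → 3-byte sequence.
Byte 1: 0xE1 = 11100001, payload 0001 (4 bits).
Byte 2: 0x84 = 10000100 (10xxxxxx ✓), payload 000100.
Byte 3: 0x8F = 10001111 (10xxxxxx ✓), payload 001111.
Concatenate: 0001000100001111 = 0x110F (16 bits → U+110F).

U+110F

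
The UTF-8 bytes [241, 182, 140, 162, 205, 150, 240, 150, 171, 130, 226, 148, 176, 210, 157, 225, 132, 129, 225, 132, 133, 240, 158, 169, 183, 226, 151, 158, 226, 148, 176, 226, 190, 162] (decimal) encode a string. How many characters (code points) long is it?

11

Byte at offset 0: 0xF1 = 11110001 → 4-byte char (#1). Advance 4.
Byte at offset 4: 0xCD = 11001101 → 2-byte char (#2). Advance 2.
Byte at offset 6: 0xF0 = 11110000 → 4-byte char (#3). Advance 4.
Byte at offset 10: 0xE2 = 11100010 → 3-byte char (#4). Advance 3.
Byte at offset 13: 0xD2 = 11010010 → 2-byte char (#5). Advance 2.
Byte at offset 15: 0xE1 = 11100001 → 3-byte char (#6). Advance 3.
Byte at offset 18: 0xE1 = 11100001 → 3-byte char (#7). Advance 3.
Byte at offset 21: 0xF0 = 11110000 → 4-byte char (#8). Advance 4.
Byte at offset 25: 0xE2 = 11100010 → 3-byte char (#9). Advance 3.
Byte at offset 28: 0xE2 = 11100010 → 3-byte char (#10). Advance 3.
Byte at offset 31: 0xE2 = 11100010 → 3-byte char (#11). Advance 3.
Reached end at offset 34 after 11 code points.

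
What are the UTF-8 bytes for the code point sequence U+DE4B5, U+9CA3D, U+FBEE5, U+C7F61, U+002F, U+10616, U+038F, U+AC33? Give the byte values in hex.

U+DE4B5: 4-byte form → F3 9E 92 B5.
U+9CA3D: 4-byte form → F2 9C A8 BD.
U+FBEE5: 4-byte form → F3 BB BB A5.
U+C7F61: 4-byte form → F3 87 BD A1.
U+002F: 1-byte form → 2F.
U+10616: 4-byte form → F0 90 98 96.
U+038F: 2-byte form → CE 8F.
U+AC33: 3-byte form → EA B0 B3.
Concatenated (26 bytes): F3 9E 92 B5 F2 9C A8 BD F3 BB BB A5 F3 87 BD A1 2F F0 90 98 96 CE 8F EA B0 B3.

F3 9E 92 B5 F2 9C A8 BD F3 BB BB A5 F3 87 BD A1 2F F0 90 98 96 CE 8F EA B0 B3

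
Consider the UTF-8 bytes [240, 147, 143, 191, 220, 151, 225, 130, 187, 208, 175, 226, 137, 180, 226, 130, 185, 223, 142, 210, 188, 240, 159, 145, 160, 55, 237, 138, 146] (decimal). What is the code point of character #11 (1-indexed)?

U+D292

Offset 0: leading byte 0xF0 = 11110000 → 4-byte char #1 = F0 93 8F BF.
Offset 4: leading byte 0xDC = 11011100 → 2-byte char #2 = DC 97.
Offset 6: leading byte 0xE1 = 11100001 → 3-byte char #3 = E1 82 BB.
Offset 9: leading byte 0xD0 = 11010000 → 2-byte char #4 = D0 AF.
Offset 11: leading byte 0xE2 = 11100010 → 3-byte char #5 = E2 89 B4.
Offset 14: leading byte 0xE2 = 11100010 → 3-byte char #6 = E2 82 B9.
Offset 17: leading byte 0xDF = 11011111 → 2-byte char #7 = DF 8E.
Offset 19: leading byte 0xD2 = 11010010 → 2-byte char #8 = D2 BC.
Offset 21: leading byte 0xF0 = 11110000 → 4-byte char #9 = F0 9F 91 A0.
Offset 25: leading byte 0x37 = 00110111 → 1-byte char #10 = 37.
Offset 26: leading byte 0xED = 11101101 → 3-byte char #11 = ED 8A 92.
Leading byte 0xED = 11101101 matches 1110xxxx → 3-byte sequence.
Byte 1: 0xED = 11101101, payload 1101 (4 bits).
Byte 2: 0x8A = 10001010 (10xxxxxx ✓), payload 001010.
Byte 3: 0x92 = 10010010 (10xxxxxx ✓), payload 010010.
Concatenate: 1101001010010010 = 0xD292 (16 bits → U+D292).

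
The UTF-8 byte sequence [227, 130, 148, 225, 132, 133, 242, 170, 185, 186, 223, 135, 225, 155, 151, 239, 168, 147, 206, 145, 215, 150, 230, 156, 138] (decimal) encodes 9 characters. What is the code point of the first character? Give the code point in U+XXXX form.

Offset 0: leading byte 0xE3 = 11100011 → 3-byte char #1 = E3 82 94.
Leading byte 0xE3 = 11100011 matches 1110xxxx → 3-byte sequence.
Byte 1: 0xE3 = 11100011, payload 0011 (4 bits).
Byte 2: 0x82 = 10000010 (10xxxxxx ✓), payload 000010.
Byte 3: 0x94 = 10010100 (10xxxxxx ✓), payload 010100.
Concatenate: 0011000010010100 = 0x3094 (16 bits → U+3094).

U+3094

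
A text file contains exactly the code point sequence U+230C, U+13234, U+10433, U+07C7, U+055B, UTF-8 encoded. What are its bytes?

U+230C: 3-byte form → E2 8C 8C.
U+13234: 4-byte form → F0 93 88 B4.
U+10433: 4-byte form → F0 90 90 B3.
U+07C7: 2-byte form → DF 87.
U+055B: 2-byte form → D5 9B.
Concatenated (15 bytes): E2 8C 8C F0 93 88 B4 F0 90 90 B3 DF 87 D5 9B.

E2 8C 8C F0 93 88 B4 F0 90 90 B3 DF 87 D5 9B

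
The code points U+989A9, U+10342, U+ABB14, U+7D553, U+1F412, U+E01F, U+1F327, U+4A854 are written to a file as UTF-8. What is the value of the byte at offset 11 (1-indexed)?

0xAC

1-indexed offset 11 is 0-indexed offset 10.
U+989A9 → 4-byte form F2 98 A6 A9 at offsets 0–3.
U+10342 → 4-byte form F0 90 8D 82 at offsets 4–7.
U+ABB14 → 4-byte form F2 AB AC 94 at offsets 8–11.
Offset 10 falls in char 3's range; it's byte 3 of F2 AB AC 94 = 0xAC.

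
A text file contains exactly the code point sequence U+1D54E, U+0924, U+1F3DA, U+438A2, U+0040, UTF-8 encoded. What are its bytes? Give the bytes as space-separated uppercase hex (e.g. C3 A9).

U+1D54E: 4-byte form → F0 9D 95 8E.
U+0924: 3-byte form → E0 A4 A4.
U+1F3DA: 4-byte form → F0 9F 8F 9A.
U+438A2: 4-byte form → F1 83 A2 A2.
U+0040: 1-byte form → 40.
Concatenated (16 bytes): F0 9D 95 8E E0 A4 A4 F0 9F 8F 9A F1 83 A2 A2 40.

F0 9D 95 8E E0 A4 A4 F0 9F 8F 9A F1 83 A2 A2 40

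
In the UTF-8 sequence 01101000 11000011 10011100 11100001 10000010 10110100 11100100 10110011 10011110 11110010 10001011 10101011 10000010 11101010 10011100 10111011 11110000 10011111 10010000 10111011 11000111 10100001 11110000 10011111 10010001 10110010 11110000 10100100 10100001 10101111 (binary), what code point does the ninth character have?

U+1F472

Offset 0: leading byte 0x68 = 01101000 → 1-byte char #1 = 68.
Offset 1: leading byte 0xC3 = 11000011 → 2-byte char #2 = C3 9C.
Offset 3: leading byte 0xE1 = 11100001 → 3-byte char #3 = E1 82 B4.
Offset 6: leading byte 0xE4 = 11100100 → 3-byte char #4 = E4 B3 9E.
Offset 9: leading byte 0xF2 = 11110010 → 4-byte char #5 = F2 8B AB 82.
Offset 13: leading byte 0xEA = 11101010 → 3-byte char #6 = EA 9C BB.
Offset 16: leading byte 0xF0 = 11110000 → 4-byte char #7 = F0 9F 90 BB.
Offset 20: leading byte 0xC7 = 11000111 → 2-byte char #8 = C7 A1.
Offset 22: leading byte 0xF0 = 11110000 → 4-byte char #9 = F0 9F 91 B2.
Leading byte 0xF0 = 11110000 matches 11110xxx → 4-byte sequence.
Byte 1: 0xF0 = 11110000, payload 000 (3 bits).
Byte 2: 0x9F = 10011111 (10xxxxxx ✓), payload 011111.
Byte 3: 0x91 = 10010001 (10xxxxxx ✓), payload 010001.
Byte 4: 0xB2 = 10110010 (10xxxxxx ✓), payload 110010.
Concatenate: 000011111010001110010 = 0x1F472 (21 bits → U+1F472).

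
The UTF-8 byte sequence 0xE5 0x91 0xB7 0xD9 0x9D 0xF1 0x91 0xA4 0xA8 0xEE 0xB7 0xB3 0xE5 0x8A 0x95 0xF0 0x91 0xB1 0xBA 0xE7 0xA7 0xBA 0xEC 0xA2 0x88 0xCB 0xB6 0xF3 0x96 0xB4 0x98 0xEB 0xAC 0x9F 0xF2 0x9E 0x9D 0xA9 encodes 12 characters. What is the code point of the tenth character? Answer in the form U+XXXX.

U+D6D18

Offset 0: leading byte 0xE5 = 11100101 → 3-byte char #1 = E5 91 B7.
Offset 3: leading byte 0xD9 = 11011001 → 2-byte char #2 = D9 9D.
Offset 5: leading byte 0xF1 = 11110001 → 4-byte char #3 = F1 91 A4 A8.
Offset 9: leading byte 0xEE = 11101110 → 3-byte char #4 = EE B7 B3.
Offset 12: leading byte 0xE5 = 11100101 → 3-byte char #5 = E5 8A 95.
Offset 15: leading byte 0xF0 = 11110000 → 4-byte char #6 = F0 91 B1 BA.
Offset 19: leading byte 0xE7 = 11100111 → 3-byte char #7 = E7 A7 BA.
Offset 22: leading byte 0xEC = 11101100 → 3-byte char #8 = EC A2 88.
Offset 25: leading byte 0xCB = 11001011 → 2-byte char #9 = CB B6.
Offset 27: leading byte 0xF3 = 11110011 → 4-byte char #10 = F3 96 B4 98.
Leading byte 0xF3 = 11110011 matches 11110xxx → 4-byte sequence.
Byte 1: 0xF3 = 11110011, payload 011 (3 bits).
Byte 2: 0x96 = 10010110 (10xxxxxx ✓), payload 010110.
Byte 3: 0xB4 = 10110100 (10xxxxxx ✓), payload 110100.
Byte 4: 0x98 = 10011000 (10xxxxxx ✓), payload 011000.
Concatenate: 011010110110100011000 = 0xD6D18 (21 bits → U+D6D18).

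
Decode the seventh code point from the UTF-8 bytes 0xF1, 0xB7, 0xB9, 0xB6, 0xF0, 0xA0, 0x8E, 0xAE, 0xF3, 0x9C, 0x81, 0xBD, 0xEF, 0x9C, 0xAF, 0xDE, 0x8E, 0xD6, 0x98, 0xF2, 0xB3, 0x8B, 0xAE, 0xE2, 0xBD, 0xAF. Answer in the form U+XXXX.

Offset 0: leading byte 0xF1 = 11110001 → 4-byte char #1 = F1 B7 B9 B6.
Offset 4: leading byte 0xF0 = 11110000 → 4-byte char #2 = F0 A0 8E AE.
Offset 8: leading byte 0xF3 = 11110011 → 4-byte char #3 = F3 9C 81 BD.
Offset 12: leading byte 0xEF = 11101111 → 3-byte char #4 = EF 9C AF.
Offset 15: leading byte 0xDE = 11011110 → 2-byte char #5 = DE 8E.
Offset 17: leading byte 0xD6 = 11010110 → 2-byte char #6 = D6 98.
Offset 19: leading byte 0xF2 = 11110010 → 4-byte char #7 = F2 B3 8B AE.
Leading byte 0xF2 = 11110010 matches 11110xxx → 4-byte sequence.
Byte 1: 0xF2 = 11110010, payload 010 (3 bits).
Byte 2: 0xB3 = 10110011 (10xxxxxx ✓), payload 110011.
Byte 3: 0x8B = 10001011 (10xxxxxx ✓), payload 001011.
Byte 4: 0xAE = 10101110 (10xxxxxx ✓), payload 101110.
Concatenate: 010110011001011101110 = 0xB32EE (21 bits → U+B32EE).

U+B32EE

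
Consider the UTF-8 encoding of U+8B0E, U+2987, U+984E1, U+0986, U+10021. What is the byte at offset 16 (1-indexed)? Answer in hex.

0x80

1-indexed offset 16 is 0-indexed offset 15.
U+8B0E → 3-byte form E8 AC 8E at offsets 0–2.
U+2987 → 3-byte form E2 A6 87 at offsets 3–5.
U+984E1 → 4-byte form F2 98 93 A1 at offsets 6–9.
U+0986 → 3-byte form E0 A6 86 at offsets 10–12.
U+10021 → 4-byte form F0 90 80 A1 at offsets 13–16.
Offset 15 falls in char 5's range; it's byte 3 of F0 90 80 A1 = 0x80.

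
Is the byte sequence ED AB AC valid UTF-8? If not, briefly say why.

Structurally a 3-byte sequence; payload = 0xDAEC.
But 0xDAEC is in U+D800–U+DFFF, the surrogate range. Surrogates are not Unicode scalar values and are forbidden in UTF-8.

invalid (encodes a surrogate (U+D800–U+DFFF))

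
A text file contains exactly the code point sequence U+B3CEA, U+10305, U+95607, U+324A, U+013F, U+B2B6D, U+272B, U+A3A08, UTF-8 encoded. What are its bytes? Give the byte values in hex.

U+B3CEA: 4-byte form → F2 B3 B3 AA.
U+10305: 4-byte form → F0 90 8C 85.
U+95607: 4-byte form → F2 95 98 87.
U+324A: 3-byte form → E3 89 8A.
U+013F: 2-byte form → C4 BF.
U+B2B6D: 4-byte form → F2 B2 AD AD.
U+272B: 3-byte form → E2 9C AB.
U+A3A08: 4-byte form → F2 A3 A8 88.
Concatenated (28 bytes): F2 B3 B3 AA F0 90 8C 85 F2 95 98 87 E3 89 8A C4 BF F2 B2 AD AD E2 9C AB F2 A3 A8 88.

F2 B3 B3 AA F0 90 8C 85 F2 95 98 87 E3 89 8A C4 BF F2 B2 AD AD E2 9C AB F2 A3 A8 88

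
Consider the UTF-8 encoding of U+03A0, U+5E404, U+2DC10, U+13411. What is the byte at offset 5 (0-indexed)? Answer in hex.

0x84

U+03A0 → 2-byte form CE A0 at offsets 0–1.
U+5E404 → 4-byte form F1 9E 90 84 at offsets 2–5.
Offset 5 falls in char 2's range; it's byte 4 of F1 9E 90 84 = 0x84.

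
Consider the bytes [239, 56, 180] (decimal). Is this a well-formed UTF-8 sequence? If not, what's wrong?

Leading byte 0xEF = 11101111 → 3-byte form.
Byte 2 is 0x38 = 00111000, which is not 10xxxxxx — expected a continuation byte.

invalid (non-continuation byte where continuation expected)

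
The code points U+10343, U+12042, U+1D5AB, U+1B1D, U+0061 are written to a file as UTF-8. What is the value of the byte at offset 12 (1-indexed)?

1-indexed offset 12 is 0-indexed offset 11.
U+10343 → 4-byte form F0 90 8D 83 at offsets 0–3.
U+12042 → 4-byte form F0 92 81 82 at offsets 4–7.
U+1D5AB → 4-byte form F0 9D 96 AB at offsets 8–11.
Offset 11 falls in char 3's range; it's byte 4 of F0 9D 96 AB = 0xAB.

0xAB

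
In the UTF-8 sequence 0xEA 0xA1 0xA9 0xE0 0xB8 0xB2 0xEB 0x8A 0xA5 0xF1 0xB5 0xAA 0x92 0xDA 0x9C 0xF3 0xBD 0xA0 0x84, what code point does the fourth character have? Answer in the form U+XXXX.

U+75A92

Offset 0: leading byte 0xEA = 11101010 → 3-byte char #1 = EA A1 A9.
Offset 3: leading byte 0xE0 = 11100000 → 3-byte char #2 = E0 B8 B2.
Offset 6: leading byte 0xEB = 11101011 → 3-byte char #3 = EB 8A A5.
Offset 9: leading byte 0xF1 = 11110001 → 4-byte char #4 = F1 B5 AA 92.
Leading byte 0xF1 = 11110001 matches 11110xxx → 4-byte sequence.
Byte 1: 0xF1 = 11110001, payload 001 (3 bits).
Byte 2: 0xB5 = 10110101 (10xxxxxx ✓), payload 110101.
Byte 3: 0xAA = 10101010 (10xxxxxx ✓), payload 101010.
Byte 4: 0x92 = 10010010 (10xxxxxx ✓), payload 010010.
Concatenate: 001110101101010010010 = 0x75A92 (21 bits → U+75A92).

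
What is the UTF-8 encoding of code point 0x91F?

E0 A4 9F

U+091F = 0x91F = 2335 decimal. In range U+0800–U+FFFF → 3-byte form: 1110xxxx 10xxxxxx 10xxxxxx.
Binary (16 bits): 0000100100011111.
Split 4+6+6: 0000 | 100100 | 011111.
Byte 1: 11100000 = 0xE0.
Byte 2: 10100100 = 0xA4.
Byte 3: 10011111 = 0x9F.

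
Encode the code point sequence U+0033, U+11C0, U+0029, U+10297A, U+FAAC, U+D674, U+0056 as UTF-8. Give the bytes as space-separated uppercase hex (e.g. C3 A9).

U+0033: 1-byte form → 33.
U+11C0: 3-byte form → E1 87 80.
U+0029: 1-byte form → 29.
U+10297A: 4-byte form → F4 82 A5 BA.
U+FAAC: 3-byte form → EF AA AC.
U+D674: 3-byte form → ED 99 B4.
U+0056: 1-byte form → 56.
Concatenated (16 bytes): 33 E1 87 80 29 F4 82 A5 BA EF AA AC ED 99 B4 56.

33 E1 87 80 29 F4 82 A5 BA EF AA AC ED 99 B4 56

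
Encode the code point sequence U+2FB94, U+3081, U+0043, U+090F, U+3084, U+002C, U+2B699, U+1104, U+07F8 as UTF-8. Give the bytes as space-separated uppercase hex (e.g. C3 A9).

U+2FB94: 4-byte form → F0 AF AE 94.
U+3081: 3-byte form → E3 82 81.
U+0043: 1-byte form → 43.
U+090F: 3-byte form → E0 A4 8F.
U+3084: 3-byte form → E3 82 84.
U+002C: 1-byte form → 2C.
U+2B699: 4-byte form → F0 AB 9A 99.
U+1104: 3-byte form → E1 84 84.
U+07F8: 2-byte form → DF B8.
Concatenated (24 bytes): F0 AF AE 94 E3 82 81 43 E0 A4 8F E3 82 84 2C F0 AB 9A 99 E1 84 84 DF B8.

F0 AF AE 94 E3 82 81 43 E0 A4 8F E3 82 84 2C F0 AB 9A 99 E1 84 84 DF B8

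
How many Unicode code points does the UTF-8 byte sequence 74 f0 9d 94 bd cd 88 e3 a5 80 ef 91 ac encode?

Byte at offset 0: 0x74 = 01110100 → 1-byte char (#1). Advance 1.
Byte at offset 1: 0xF0 = 11110000 → 4-byte char (#2). Advance 4.
Byte at offset 5: 0xCD = 11001101 → 2-byte char (#3). Advance 2.
Byte at offset 7: 0xE3 = 11100011 → 3-byte char (#4). Advance 3.
Byte at offset 10: 0xEF = 11101111 → 3-byte char (#5). Advance 3.
Reached end at offset 13 after 5 code points.

5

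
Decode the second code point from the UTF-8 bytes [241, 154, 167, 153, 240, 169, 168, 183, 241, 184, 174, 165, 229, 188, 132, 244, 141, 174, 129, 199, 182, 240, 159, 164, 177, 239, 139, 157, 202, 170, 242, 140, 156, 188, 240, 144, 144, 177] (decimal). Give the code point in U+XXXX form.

U+29A37

Offset 0: leading byte 0xF1 = 11110001 → 4-byte char #1 = F1 9A A7 99.
Offset 4: leading byte 0xF0 = 11110000 → 4-byte char #2 = F0 A9 A8 B7.
Leading byte 0xF0 = 11110000 matches 11110xxx → 4-byte sequence.
Byte 1: 0xF0 = 11110000, payload 000 (3 bits).
Byte 2: 0xA9 = 10101001 (10xxxxxx ✓), payload 101001.
Byte 3: 0xA8 = 10101000 (10xxxxxx ✓), payload 101000.
Byte 4: 0xB7 = 10110111 (10xxxxxx ✓), payload 110111.
Concatenate: 000101001101000110111 = 0x29A37 (21 bits → U+29A37).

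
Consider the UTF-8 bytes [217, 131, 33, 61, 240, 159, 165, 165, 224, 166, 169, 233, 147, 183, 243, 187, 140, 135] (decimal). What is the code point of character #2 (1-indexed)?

U+0021

Offset 0: leading byte 0xD9 = 11011001 → 2-byte char #1 = D9 83.
Offset 2: leading byte 0x21 = 00100001 → 1-byte char #2 = 21.
Leading byte 0x21 = 00100001 matches 0xxxxxxx → 1-byte sequence.
Byte 1: 0x21 = 00100001, payload 0100001 (7 bits).
Concatenate: 0100001 = 0x21 (7 bits → U+0021).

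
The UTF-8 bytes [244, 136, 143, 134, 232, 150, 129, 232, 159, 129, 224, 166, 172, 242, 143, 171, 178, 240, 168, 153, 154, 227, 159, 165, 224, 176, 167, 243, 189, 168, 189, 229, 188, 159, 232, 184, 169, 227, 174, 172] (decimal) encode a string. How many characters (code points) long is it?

Byte at offset 0: 0xF4 = 11110100 → 4-byte char (#1). Advance 4.
Byte at offset 4: 0xE8 = 11101000 → 3-byte char (#2). Advance 3.
Byte at offset 7: 0xE8 = 11101000 → 3-byte char (#3). Advance 3.
Byte at offset 10: 0xE0 = 11100000 → 3-byte char (#4). Advance 3.
Byte at offset 13: 0xF2 = 11110010 → 4-byte char (#5). Advance 4.
Byte at offset 17: 0xF0 = 11110000 → 4-byte char (#6). Advance 4.
Byte at offset 21: 0xE3 = 11100011 → 3-byte char (#7). Advance 3.
Byte at offset 24: 0xE0 = 11100000 → 3-byte char (#8). Advance 3.
Byte at offset 27: 0xF3 = 11110011 → 4-byte char (#9). Advance 4.
Byte at offset 31: 0xE5 = 11100101 → 3-byte char (#10). Advance 3.
Byte at offset 34: 0xE8 = 11101000 → 3-byte char (#11). Advance 3.
Byte at offset 37: 0xE3 = 11100011 → 3-byte char (#12). Advance 3.
Reached end at offset 40 after 12 code points.

12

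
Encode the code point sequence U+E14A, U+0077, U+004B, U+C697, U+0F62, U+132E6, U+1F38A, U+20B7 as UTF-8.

U+E14A: 3-byte form → EE 85 8A.
U+0077: 1-byte form → 77.
U+004B: 1-byte form → 4B.
U+C697: 3-byte form → EC 9A 97.
U+0F62: 3-byte form → E0 BD A2.
U+132E6: 4-byte form → F0 93 8B A6.
U+1F38A: 4-byte form → F0 9F 8E 8A.
U+20B7: 3-byte form → E2 82 B7.
Concatenated (22 bytes): EE 85 8A 77 4B EC 9A 97 E0 BD A2 F0 93 8B A6 F0 9F 8E 8A E2 82 B7.

EE 85 8A 77 4B EC 9A 97 E0 BD A2 F0 93 8B A6 F0 9F 8E 8A E2 82 B7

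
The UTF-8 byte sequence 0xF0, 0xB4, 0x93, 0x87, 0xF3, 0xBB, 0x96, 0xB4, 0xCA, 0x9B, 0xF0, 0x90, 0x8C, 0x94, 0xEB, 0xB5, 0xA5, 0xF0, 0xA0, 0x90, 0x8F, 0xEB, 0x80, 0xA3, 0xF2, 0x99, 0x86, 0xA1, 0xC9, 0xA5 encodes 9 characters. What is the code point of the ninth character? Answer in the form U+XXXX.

Offset 0: leading byte 0xF0 = 11110000 → 4-byte char #1 = F0 B4 93 87.
Offset 4: leading byte 0xF3 = 11110011 → 4-byte char #2 = F3 BB 96 B4.
Offset 8: leading byte 0xCA = 11001010 → 2-byte char #3 = CA 9B.
Offset 10: leading byte 0xF0 = 11110000 → 4-byte char #4 = F0 90 8C 94.
Offset 14: leading byte 0xEB = 11101011 → 3-byte char #5 = EB B5 A5.
Offset 17: leading byte 0xF0 = 11110000 → 4-byte char #6 = F0 A0 90 8F.
Offset 21: leading byte 0xEB = 11101011 → 3-byte char #7 = EB 80 A3.
Offset 24: leading byte 0xF2 = 11110010 → 4-byte char #8 = F2 99 86 A1.
Offset 28: leading byte 0xC9 = 11001001 → 2-byte char #9 = C9 A5.
Leading byte 0xC9 = 11001001 matches 110xxxxx → 2-byte sequence.
Byte 1: 0xC9 = 11001001, payload 01001 (5 bits).
Byte 2: 0xA5 = 10100101 (10xxxxxx ✓), payload 100101.
Concatenate: 01001100101 = 0x265 (11 bits → U+0265).

U+0265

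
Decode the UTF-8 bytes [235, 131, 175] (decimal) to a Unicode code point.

Leading byte 0xEB = 11101011 matches 1110xxxx → 3-byte sequence.
Byte 1: 0xEB = 11101011, payload 1011 (4 bits).
Byte 2: 0x83 = 10000011 (10xxxxxx ✓), payload 000011.
Byte 3: 0xAF = 10101111 (10xxxxxx ✓), payload 101111.
Concatenate: 1011000011101111 = 0xB0EF (16 bits → U+B0EF).

U+B0EF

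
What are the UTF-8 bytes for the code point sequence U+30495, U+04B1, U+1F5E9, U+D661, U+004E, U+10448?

U+30495: 4-byte form → F0 B0 92 95.
U+04B1: 2-byte form → D2 B1.
U+1F5E9: 4-byte form → F0 9F 97 A9.
U+D661: 3-byte form → ED 99 A1.
U+004E: 1-byte form → 4E.
U+10448: 4-byte form → F0 90 91 88.
Concatenated (18 bytes): F0 B0 92 95 D2 B1 F0 9F 97 A9 ED 99 A1 4E F0 90 91 88.

F0 B0 92 95 D2 B1 F0 9F 97 A9 ED 99 A1 4E F0 90 91 88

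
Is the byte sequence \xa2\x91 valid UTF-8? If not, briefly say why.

Byte 0xA2 = 10100010 has the form 10xxxxxx — a continuation byte — but there is no preceding leading byte.

invalid (continuation byte with no leading byte)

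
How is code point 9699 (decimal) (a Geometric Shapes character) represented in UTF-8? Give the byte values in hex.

E2 97 A3

U+25E3 = 0x25E3 = 9699 decimal. In range U+0800–U+FFFF → 3-byte form: 1110xxxx 10xxxxxx 10xxxxxx.
Binary (16 bits): 0010010111100011.
Split 4+6+6: 0010 | 010111 | 100011.
Byte 1: 11100010 = 0xE2.
Byte 2: 10010111 = 0x97.
Byte 3: 10100011 = 0xA3.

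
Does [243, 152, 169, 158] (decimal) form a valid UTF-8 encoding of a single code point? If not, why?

valid

Leading byte 0xF3 = 11110011 → 4-byte form.
Continuation bytes 0x98=10011000, 0xA9=10101001, 0x9E=10011110 all match 10xxxxxx.
Decoded value 0xD8A5E is ≥ 0x10000 (shortest form) and not a surrogate.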